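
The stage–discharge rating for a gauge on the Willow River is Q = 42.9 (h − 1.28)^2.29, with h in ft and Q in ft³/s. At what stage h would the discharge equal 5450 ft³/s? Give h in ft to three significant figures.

9.57 ft

h − h₀ = (Q/C)^(1/b) = (5450/42.9)^(1/2.29) = 8.294 ft
h = 1.28 + 8.294 = 9.574 ft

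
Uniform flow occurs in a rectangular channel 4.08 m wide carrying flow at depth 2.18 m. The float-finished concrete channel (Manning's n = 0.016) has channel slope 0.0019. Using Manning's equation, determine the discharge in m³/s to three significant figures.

A = b·y = 4.08 × 2.18 = 8.894 m²
P = b + 2y = 4.08 + 2×2.18 = 8.440 m
R = A/P = 8.894/8.440 = 1.054 m
Q = (1/n)·A·R^(2/3)·S^(1/2) = (1/0.016) × 8.894 × 1.054^(2/3) × 0.0019^(1/2) = 25.09 m³/s

25.1 m³/s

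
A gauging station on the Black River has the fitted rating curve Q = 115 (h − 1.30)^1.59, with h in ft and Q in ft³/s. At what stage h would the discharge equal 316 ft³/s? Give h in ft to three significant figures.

h − h₀ = (Q/C)^(1/b) = (316/115)^(1/1.59) = 1.888 ft
h = 1.30 + 1.888 = 3.188 ft

3.19 ft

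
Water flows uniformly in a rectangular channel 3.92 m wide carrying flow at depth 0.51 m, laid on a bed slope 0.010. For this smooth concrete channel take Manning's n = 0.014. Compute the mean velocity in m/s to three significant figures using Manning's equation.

A = b·y = 3.92 × 0.51 = 1.999 m²
P = b + 2y = 3.92 + 2×0.51 = 4.940 m
R = A/P = 1.999/4.940 = 0.4047 m
Q = (1/n)·A·R^(2/3)·S^(1/2) = (1/0.014) × 1.999 × 0.4047^(2/3) × 0.010^(1/2) = 7.813 m³/s
V = Q/A = 7.813/1.999 = 3.908 m/s

3.91 m/s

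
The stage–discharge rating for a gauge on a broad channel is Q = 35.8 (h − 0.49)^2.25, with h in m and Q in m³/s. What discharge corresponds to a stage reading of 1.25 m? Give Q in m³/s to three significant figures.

Q = 35.8 × (1.25 − 0.49)^2.25 = 35.8 × 0.76^2.25 = 19.31 m³/s

19.3 m³/s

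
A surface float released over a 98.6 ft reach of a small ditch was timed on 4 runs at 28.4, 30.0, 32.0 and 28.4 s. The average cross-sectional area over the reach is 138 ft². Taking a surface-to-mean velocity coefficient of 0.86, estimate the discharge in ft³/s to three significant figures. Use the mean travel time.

394 ft³/s

t̄ = (28.4 + 30.0 + 32.0 + 28.4) / 4 = 29.7 s
v_surface = L / t̄ = 98.6 / 29.7 = 3.320 ft/s
v_mean = 0.86 × 3.320 = 2.855 ft/s
Q = A × v_mean = 138 × 2.855 = 394.0 ft³/s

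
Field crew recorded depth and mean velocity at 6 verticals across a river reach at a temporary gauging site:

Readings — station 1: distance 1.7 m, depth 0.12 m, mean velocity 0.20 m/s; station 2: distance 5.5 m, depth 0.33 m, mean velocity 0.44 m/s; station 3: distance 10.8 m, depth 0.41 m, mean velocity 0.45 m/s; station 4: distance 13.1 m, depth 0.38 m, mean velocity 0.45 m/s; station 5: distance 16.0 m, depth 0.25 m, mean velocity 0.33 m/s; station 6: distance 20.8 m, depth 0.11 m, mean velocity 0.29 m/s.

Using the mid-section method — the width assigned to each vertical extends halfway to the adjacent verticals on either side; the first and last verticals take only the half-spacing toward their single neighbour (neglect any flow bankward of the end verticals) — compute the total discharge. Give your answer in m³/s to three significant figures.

w_1 = (5.5 − 1.7)/2 = 1.9 m; q_1 = 0.20 × 0.12 × 1.9 = 0.04560 m³/s
w_2 = (10.8 − 1.7)/2 = 4.55 m; q_2 = 0.44 × 0.33 × 4.55 = 0.6607 m³/s
w_3 = (13.1 − 5.5)/2 = 3.8 m; q_3 = 0.45 × 0.41 × 3.8 = 0.7011 m³/s
w_4 = (16.0 − 10.8)/2 = 2.6 m; q_4 = 0.45 × 0.38 × 2.6 = 0.4446 m³/s
w_5 = (20.8 − 13.1)/2 = 3.85 m; q_5 = 0.33 × 0.25 × 3.85 = 0.3176 m³/s
w_6 = (20.8 − 16.0)/2 = 2.4 m; q_6 = 0.29 × 0.11 × 2.4 = 0.07656 m³/s
Q = Σ qᵢ = 2.246 m³/s

2.25 m³/s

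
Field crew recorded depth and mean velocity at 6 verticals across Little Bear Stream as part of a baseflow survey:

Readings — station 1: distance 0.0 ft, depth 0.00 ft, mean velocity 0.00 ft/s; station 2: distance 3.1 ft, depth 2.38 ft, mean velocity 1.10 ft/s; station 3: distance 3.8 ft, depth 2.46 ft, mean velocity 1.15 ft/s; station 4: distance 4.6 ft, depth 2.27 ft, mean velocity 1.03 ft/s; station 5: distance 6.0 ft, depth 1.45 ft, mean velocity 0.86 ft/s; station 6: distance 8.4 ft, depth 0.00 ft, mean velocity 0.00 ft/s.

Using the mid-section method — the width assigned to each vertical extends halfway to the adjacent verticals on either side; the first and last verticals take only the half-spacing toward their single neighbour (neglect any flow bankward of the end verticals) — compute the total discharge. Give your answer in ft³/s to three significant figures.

12.0 ft³/s

w_2 = (3.8 − 0.0)/2 = 1.9 ft; q_2 = 1.10 × 2.38 × 1.9 = 4.974 ft³/s
w_3 = (4.6 − 3.1)/2 = 0.75 ft; q_3 = 1.15 × 2.46 × 0.75 = 2.122 ft³/s
w_4 = (6.0 − 3.8)/2 = 1.1 ft; q_4 = 1.03 × 2.27 × 1.1 = 2.572 ft³/s
w_5 = (8.4 − 4.6)/2 = 1.9 ft; q_5 = 0.86 × 1.45 × 1.9 = 2.369 ft³/s
Stations 1, 6 contribute zero (depth or velocity is 0).
Q = Σ qᵢ = 12.04 ft³/s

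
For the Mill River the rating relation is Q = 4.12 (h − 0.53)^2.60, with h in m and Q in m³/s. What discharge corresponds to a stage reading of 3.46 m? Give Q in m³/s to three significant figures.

Q = 4.12 × (3.46 − 0.53)^2.60 = 4.12 × 2.93^2.60 = 67.41 m³/s

67.4 m³/s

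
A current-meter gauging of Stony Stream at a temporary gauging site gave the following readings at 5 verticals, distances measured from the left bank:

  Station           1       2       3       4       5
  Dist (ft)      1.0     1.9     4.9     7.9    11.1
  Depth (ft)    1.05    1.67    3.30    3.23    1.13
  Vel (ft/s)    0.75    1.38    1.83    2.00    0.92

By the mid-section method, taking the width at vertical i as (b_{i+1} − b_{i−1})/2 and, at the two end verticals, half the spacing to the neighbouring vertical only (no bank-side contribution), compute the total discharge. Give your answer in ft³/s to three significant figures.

w_1 = (1.9 − 1.0)/2 = 0.45 ft; q_1 = 0.75 × 1.05 × 0.45 = 0.3544 ft³/s
w_2 = (4.9 − 1.0)/2 = 1.95 ft; q_2 = 1.38 × 1.67 × 1.95 = 4.494 ft³/s
w_3 = (7.9 − 1.9)/2 = 3 ft; q_3 = 1.83 × 3.30 × 3 = 18.12 ft³/s
w_4 = (11.1 − 4.9)/2 = 3.1 ft; q_4 = 2.00 × 3.23 × 3.1 = 20.03 ft³/s
w_5 = (11.1 − 7.9)/2 = 1.6 ft; q_5 = 0.92 × 1.13 × 1.6 = 1.663 ft³/s
Q = Σ qᵢ = 44.65 ft³/s

44.7 ft³/s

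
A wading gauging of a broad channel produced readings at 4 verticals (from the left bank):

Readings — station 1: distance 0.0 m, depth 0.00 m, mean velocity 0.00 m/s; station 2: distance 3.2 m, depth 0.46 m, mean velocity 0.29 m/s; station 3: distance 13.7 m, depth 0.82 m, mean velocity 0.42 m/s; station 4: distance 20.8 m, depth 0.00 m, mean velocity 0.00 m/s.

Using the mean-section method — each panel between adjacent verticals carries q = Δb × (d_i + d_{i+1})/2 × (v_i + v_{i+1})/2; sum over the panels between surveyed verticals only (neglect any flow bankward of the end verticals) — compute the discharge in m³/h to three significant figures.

11200 m³/h

Panel 1-2: Δb = 3.2 m, d̄ = (0.00+0.46)/2 = 0.23, v̄ = (0.00+0.29)/2 = 0.145 → q = 3.2×0.23×0.145 = 0.1067 m³/s
Panel 2-3: Δb = 10.5 m, d̄ = (0.46+0.82)/2 = 0.64, v̄ = (0.29+0.42)/2 = 0.355 → q = 10.5×0.64×0.355 = 2.386 m³/s
Panel 3-4: Δb = 7.1 m, d̄ = (0.82+0.00)/2 = 0.41, v̄ = (0.42+0.00)/2 = 0.21 → q = 7.1×0.41×0.21 = 0.6113 m³/s
Q = Σ q = 3.104 m³/s
= 3.104 × 3600 = 11170 m³/h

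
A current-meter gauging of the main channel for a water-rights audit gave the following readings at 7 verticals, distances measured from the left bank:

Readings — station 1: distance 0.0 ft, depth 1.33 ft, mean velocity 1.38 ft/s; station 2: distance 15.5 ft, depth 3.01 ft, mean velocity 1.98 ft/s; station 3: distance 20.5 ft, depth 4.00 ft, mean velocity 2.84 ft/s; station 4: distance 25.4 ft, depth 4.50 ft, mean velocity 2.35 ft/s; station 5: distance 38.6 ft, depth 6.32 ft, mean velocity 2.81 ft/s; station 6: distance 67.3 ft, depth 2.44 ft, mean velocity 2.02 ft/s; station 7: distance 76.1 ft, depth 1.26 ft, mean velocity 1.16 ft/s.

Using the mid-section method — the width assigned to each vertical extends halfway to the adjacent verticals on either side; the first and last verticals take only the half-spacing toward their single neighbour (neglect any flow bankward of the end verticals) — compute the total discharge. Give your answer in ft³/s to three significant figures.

w_1 = (15.5 − 0.0)/2 = 7.75 ft; q_1 = 1.38 × 1.33 × 7.75 = 14.22 ft³/s
w_2 = (20.5 − 0.0)/2 = 10.25 ft; q_2 = 1.98 × 3.01 × 10.25 = 61.09 ft³/s
w_3 = (25.4 − 15.5)/2 = 4.95 ft; q_3 = 2.84 × 4.00 × 4.95 = 56.23 ft³/s
w_4 = (38.6 − 20.5)/2 = 9.05 ft; q_4 = 2.35 × 4.50 × 9.05 = 95.70 ft³/s
w_5 = (67.3 − 25.4)/2 = 20.95 ft; q_5 = 2.81 × 6.32 × 20.95 = 372.1 ft³/s
w_6 = (76.1 − 38.6)/2 = 18.75 ft; q_6 = 2.02 × 2.44 × 18.75 = 92.42 ft³/s
w_7 = (76.1 − 67.3)/2 = 4.4 ft; q_7 = 1.16 × 1.26 × 4.4 = 6.431 ft³/s
Q = Σ qᵢ = 698.1 ft³/s

698 ft³/s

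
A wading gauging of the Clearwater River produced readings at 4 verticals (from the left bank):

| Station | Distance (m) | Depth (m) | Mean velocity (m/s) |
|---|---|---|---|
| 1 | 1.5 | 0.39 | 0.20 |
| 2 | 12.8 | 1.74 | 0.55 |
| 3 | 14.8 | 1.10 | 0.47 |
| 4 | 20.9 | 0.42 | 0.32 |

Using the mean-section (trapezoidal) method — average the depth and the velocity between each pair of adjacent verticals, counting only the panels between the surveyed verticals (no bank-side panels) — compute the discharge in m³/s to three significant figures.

Panel 1-2: Δb = 11.3 m, d̄ = (0.39+1.74)/2 = 1.065, v̄ = (0.20+0.55)/2 = 0.375 → q = 11.3×1.065×0.375 = 4.513 m³/s
Panel 2-3: Δb = 2 m, d̄ = (1.74+1.10)/2 = 1.42, v̄ = (0.55+0.47)/2 = 0.51 → q = 2×1.42×0.51 = 1.448 m³/s
Panel 3-4: Δb = 6.1 m, d̄ = (1.10+0.42)/2 = 0.76, v̄ = (0.47+0.32)/2 = 0.395 → q = 6.1×0.76×0.395 = 1.831 m³/s
Q = Σ q = 7.793 m³/s

7.79 m³/s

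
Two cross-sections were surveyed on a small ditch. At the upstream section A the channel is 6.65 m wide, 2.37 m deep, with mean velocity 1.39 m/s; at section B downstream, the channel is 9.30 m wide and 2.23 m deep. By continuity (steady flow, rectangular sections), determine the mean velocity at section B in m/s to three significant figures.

Q = A₁V₁ = (6.65×2.37) × 1.39 = 21.91 m³/s
A₂ = 9.30 × 2.23 = 20.74 m²
V₂ = Q/A₂ = 21.91/20.74 = 1.056 m/s

1.06 m/s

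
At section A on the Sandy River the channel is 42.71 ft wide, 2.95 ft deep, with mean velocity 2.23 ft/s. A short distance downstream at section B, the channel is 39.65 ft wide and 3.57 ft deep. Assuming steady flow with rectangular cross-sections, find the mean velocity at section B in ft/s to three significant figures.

Q = A₁V₁ = (42.71×2.95) × 2.23 = 281.0 ft³/s
A₂ = 39.65 × 3.57 = 141.6 ft²
V₂ = Q/A₂ = 281.0/141.6 = 1.985 ft/s

1.98 ft/s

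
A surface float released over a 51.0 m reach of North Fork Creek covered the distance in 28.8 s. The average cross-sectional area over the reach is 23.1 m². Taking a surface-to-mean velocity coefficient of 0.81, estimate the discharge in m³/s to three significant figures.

v_surface = L / t̄ = 51.0 / 28.8 = 1.771 m/s
v_mean = 0.81 × 1.771 = 1.434 m/s
Q = A × v_mean = 23.1 × 1.434 = 33.13 m³/s

33.1 m³/s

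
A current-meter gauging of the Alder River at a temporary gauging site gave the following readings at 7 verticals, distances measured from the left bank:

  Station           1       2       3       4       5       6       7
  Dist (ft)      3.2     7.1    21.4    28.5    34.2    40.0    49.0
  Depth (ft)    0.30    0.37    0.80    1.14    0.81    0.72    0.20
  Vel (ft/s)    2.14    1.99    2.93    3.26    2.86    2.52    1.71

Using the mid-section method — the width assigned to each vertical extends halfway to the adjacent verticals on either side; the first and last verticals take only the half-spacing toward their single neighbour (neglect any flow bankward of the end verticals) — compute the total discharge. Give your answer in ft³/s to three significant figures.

85.1 ft³/s

w_1 = (7.1 − 3.2)/2 = 1.95 ft; q_1 = 2.14 × 0.30 × 1.95 = 1.252 ft³/s
w_2 = (21.4 − 3.2)/2 = 9.1 ft; q_2 = 1.99 × 0.37 × 9.1 = 6.700 ft³/s
w_3 = (28.5 − 7.1)/2 = 10.7 ft; q_3 = 2.93 × 0.80 × 10.7 = 25.08 ft³/s
w_4 = (34.2 − 21.4)/2 = 6.4 ft; q_4 = 3.26 × 1.14 × 6.4 = 23.78 ft³/s
w_5 = (40.0 − 28.5)/2 = 5.75 ft; q_5 = 2.86 × 0.81 × 5.75 = 13.32 ft³/s
w_6 = (49.0 − 34.2)/2 = 7.4 ft; q_6 = 2.52 × 0.72 × 7.4 = 13.43 ft³/s
w_7 = (49.0 − 40.0)/2 = 4.5 ft; q_7 = 1.71 × 0.20 × 4.5 = 1.539 ft³/s
Q = Σ qᵢ = 85.10 ft³/s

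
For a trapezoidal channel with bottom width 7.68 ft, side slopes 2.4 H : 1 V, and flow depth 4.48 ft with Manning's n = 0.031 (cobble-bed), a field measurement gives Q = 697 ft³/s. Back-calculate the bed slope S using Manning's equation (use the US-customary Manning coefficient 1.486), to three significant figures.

0.00839

A = (b + z·y)·y = (7.68 + 2.4×4.48)×4.48 = 82.58 ft²
P = b + 2y√(1+z²) = 7.68 + 2×4.48×√(1+2.4²) = 30.98 ft
R = A/P = 82.58/30.98 = 2.666 ft
S = (Q·n / (1.486·A·R^(2/3)))² = (697×0.031 / (1.486×82.58×1.923))² = 0.008388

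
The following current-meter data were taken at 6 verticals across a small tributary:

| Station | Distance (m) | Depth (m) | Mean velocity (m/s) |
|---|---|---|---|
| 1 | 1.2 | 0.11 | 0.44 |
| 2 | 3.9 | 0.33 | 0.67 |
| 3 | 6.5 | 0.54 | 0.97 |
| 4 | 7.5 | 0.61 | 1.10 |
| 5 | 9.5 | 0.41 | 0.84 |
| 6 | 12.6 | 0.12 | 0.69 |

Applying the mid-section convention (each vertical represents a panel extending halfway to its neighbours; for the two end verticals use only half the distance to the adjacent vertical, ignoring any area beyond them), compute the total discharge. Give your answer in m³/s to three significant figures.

3.61 m³/s

w_1 = (3.9 − 1.2)/2 = 1.35 m; q_1 = 0.44 × 0.11 × 1.35 = 0.06534 m³/s
w_2 = (6.5 − 1.2)/2 = 2.65 m; q_2 = 0.67 × 0.33 × 2.65 = 0.5859 m³/s
w_3 = (7.5 − 3.9)/2 = 1.8 m; q_3 = 0.97 × 0.54 × 1.8 = 0.9428 m³/s
w_4 = (9.5 − 6.5)/2 = 1.5 m; q_4 = 1.10 × 0.61 × 1.5 = 1.007 m³/s
w_5 = (12.6 − 7.5)/2 = 2.55 m; q_5 = 0.84 × 0.41 × 2.55 = 0.8782 m³/s
w_6 = (12.6 − 9.5)/2 = 1.55 m; q_6 = 0.69 × 0.12 × 1.55 = 0.1283 m³/s
Q = Σ qᵢ = 3.607 m³/s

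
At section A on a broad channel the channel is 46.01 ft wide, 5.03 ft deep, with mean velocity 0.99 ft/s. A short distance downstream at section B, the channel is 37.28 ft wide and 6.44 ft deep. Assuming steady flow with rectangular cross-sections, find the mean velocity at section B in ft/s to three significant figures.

0.954 ft/s

Q = A₁V₁ = (46.01×5.03) × 0.99 = 229.1 ft³/s
A₂ = 37.28 × 6.44 = 240.1 ft²
V₂ = Q/A₂ = 229.1/240.1 = 0.9543 ft/s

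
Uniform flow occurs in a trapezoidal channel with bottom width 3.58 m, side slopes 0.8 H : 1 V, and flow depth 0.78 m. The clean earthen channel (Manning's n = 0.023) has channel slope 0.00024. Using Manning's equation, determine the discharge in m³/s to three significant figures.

1.55 m³/s

A = (b + z·y)·y = (3.58 + 0.8×0.78)×0.78 = 3.279 m²
P = b + 2y√(1+z²) = 3.58 + 2×0.78×√(1+0.8²) = 5.578 m
R = A/P = 3.279/5.578 = 0.5879 m
Q = (1/n)·A·R^(2/3)·S^(1/2) = (1/0.023) × 3.279 × 0.5879^(2/3) × 0.00024^(1/2) = 1.550 m³/s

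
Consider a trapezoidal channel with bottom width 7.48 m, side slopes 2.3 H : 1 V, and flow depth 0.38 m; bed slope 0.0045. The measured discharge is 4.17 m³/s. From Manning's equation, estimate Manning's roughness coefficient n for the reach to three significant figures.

0.0248

A = (b + z·y)·y = (7.48 + 2.3×0.38)×0.38 = 3.175 m²
P = b + 2y√(1+z²) = 7.48 + 2×0.38×√(1+2.3²) = 9.386 m
R = A/P = 3.175/9.386 = 0.3382 m
n = (1/Q)·A·R^(2/3)·S^(1/2) = (1/4.17) × 3.175 × 0.4854 × 0.06708 = 0.02479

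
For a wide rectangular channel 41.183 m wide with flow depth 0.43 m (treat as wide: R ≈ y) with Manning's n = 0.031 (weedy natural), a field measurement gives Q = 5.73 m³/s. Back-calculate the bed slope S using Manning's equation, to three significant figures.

A = b·y = 41.183 × 0.43 = 17.71 m²
Wide channel: R ≈ y = 0.43 m
S = (Q·n / (1·A·R^(2/3)))² = (5.73×0.031 / (1×17.71×0.5697))² = 0.0003100

0.000310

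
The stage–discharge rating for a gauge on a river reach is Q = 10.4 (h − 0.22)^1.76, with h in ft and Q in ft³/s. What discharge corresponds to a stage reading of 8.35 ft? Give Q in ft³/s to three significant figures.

Q = 10.4 × (8.35 − 0.22)^1.76 = 10.4 × 8.13^1.76 = 415.7 ft³/s

416 ft³/s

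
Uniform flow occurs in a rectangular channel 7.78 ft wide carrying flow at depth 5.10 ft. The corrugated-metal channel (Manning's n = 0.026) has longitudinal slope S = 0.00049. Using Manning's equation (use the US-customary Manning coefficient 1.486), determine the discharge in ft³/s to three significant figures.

A = b·y = 7.78 × 5.10 = 39.68 ft²
P = b + 2y = 7.78 + 2×5.10 = 17.98 ft
R = A/P = 39.68/17.98 = 2.207 ft
Q = (1.486/n)·A·R^(2/3)·S^(1/2) = (1.486/0.026) × 39.68 × 2.207^(2/3) × 0.00049^(1/2) = 85.09 ft³/s

85.1 ft³/s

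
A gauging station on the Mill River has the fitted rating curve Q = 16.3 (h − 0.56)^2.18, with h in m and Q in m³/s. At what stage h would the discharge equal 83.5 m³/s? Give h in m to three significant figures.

h − h₀ = (Q/C)^(1/b) = (83.5/16.3)^(1/2.18) = 2.116 m
h = 0.56 + 2.116 = 2.676 m

2.68 m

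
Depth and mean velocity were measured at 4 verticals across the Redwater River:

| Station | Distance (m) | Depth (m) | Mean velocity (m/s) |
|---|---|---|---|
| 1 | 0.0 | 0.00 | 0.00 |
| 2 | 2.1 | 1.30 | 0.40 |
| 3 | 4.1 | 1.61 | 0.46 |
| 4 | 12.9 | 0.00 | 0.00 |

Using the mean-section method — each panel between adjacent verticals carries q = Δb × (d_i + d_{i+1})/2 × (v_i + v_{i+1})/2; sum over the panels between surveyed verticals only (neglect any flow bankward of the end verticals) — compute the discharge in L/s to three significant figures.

3150 L/s

Panel 1-2: Δb = 2.1 m, d̄ = (0.00+1.30)/2 = 0.65, v̄ = (0.00+0.40)/2 = 0.2 → q = 2.1×0.65×0.2 = 0.2730 m³/s
Panel 2-3: Δb = 2 m, d̄ = (1.30+1.61)/2 = 1.455, v̄ = (0.40+0.46)/2 = 0.43 → q = 2×1.455×0.43 = 1.251 m³/s
Panel 3-4: Δb = 8.8 m, d̄ = (1.61+0.00)/2 = 0.805, v̄ = (0.46+0.00)/2 = 0.23 → q = 8.8×0.805×0.23 = 1.629 m³/s
Q = Σ q = 3.154 m³/s
= 3.154 × 1000 = 3154 L/s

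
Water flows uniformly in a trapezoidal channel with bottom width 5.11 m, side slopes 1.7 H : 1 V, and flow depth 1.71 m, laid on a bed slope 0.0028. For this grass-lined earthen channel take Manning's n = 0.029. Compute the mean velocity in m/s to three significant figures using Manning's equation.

A = (b + z·y)·y = (5.11 + 1.7×1.71)×1.71 = 13.71 m²
P = b + 2y√(1+z²) = 5.11 + 2×1.71×√(1+1.7²) = 11.86 m
R = A/P = 13.71/11.86 = 1.156 m
Q = (1/n)·A·R^(2/3)·S^(1/2) = (1/0.029) × 13.71 × 1.156^(2/3) × 0.0028^(1/2) = 27.56 m³/s
V = Q/A = 27.56/13.71 = 2.010 m/s

2.01 m/s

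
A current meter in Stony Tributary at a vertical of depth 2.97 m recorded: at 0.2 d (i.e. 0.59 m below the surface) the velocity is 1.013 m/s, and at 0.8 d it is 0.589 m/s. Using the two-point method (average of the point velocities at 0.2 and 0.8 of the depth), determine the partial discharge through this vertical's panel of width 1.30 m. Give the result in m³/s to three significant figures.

3.09 m³/s

v̄ = (1.013 + 0.589) / 2 = 0.8010 m/s
q = v̄ × d × w = 0.8010 × 2.97 × 1.30 = 3.093 m³/s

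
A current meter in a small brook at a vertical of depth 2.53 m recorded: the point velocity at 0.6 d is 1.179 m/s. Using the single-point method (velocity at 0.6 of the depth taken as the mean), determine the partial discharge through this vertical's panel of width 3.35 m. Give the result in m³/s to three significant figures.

v̄ = v₀.₆ = 1.179 m/s
q = v̄ × d × w = 1.179 × 2.53 × 3.35 = 9.993 m³/s

9.99 m³/s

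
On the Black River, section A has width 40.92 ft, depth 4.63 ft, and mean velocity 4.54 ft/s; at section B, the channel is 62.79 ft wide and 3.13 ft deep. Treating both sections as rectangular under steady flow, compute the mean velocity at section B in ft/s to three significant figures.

Q = A₁V₁ = (40.92×4.63) × 4.54 = 860.1 ft³/s
A₂ = 62.79 × 3.13 = 196.5 ft²
V₂ = Q/A₂ = 860.1/196.5 = 4.377 ft/s

4.38 ft/s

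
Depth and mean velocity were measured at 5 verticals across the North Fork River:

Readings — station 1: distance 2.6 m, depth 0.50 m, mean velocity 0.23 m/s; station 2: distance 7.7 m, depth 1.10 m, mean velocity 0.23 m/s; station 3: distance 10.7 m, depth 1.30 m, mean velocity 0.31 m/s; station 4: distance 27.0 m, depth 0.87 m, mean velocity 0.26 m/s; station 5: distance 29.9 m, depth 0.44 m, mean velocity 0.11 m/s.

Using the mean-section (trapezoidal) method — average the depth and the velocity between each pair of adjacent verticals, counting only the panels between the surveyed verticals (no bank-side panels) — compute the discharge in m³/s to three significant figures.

Panel 1-2: Δb = 5.1 m, d̄ = (0.50+1.10)/2 = 0.8, v̄ = (0.23+0.23)/2 = 0.23 → q = 5.1×0.8×0.23 = 0.9384 m³/s
Panel 2-3: Δb = 3 m, d̄ = (1.10+1.30)/2 = 1.2, v̄ = (0.23+0.31)/2 = 0.27 → q = 3×1.2×0.27 = 0.9720 m³/s
Panel 3-4: Δb = 16.3 m, d̄ = (1.30+0.87)/2 = 1.085, v̄ = (0.31+0.26)/2 = 0.285 → q = 16.3×1.085×0.285 = 5.040 m³/s
Panel 4-5: Δb = 2.9 m, d̄ = (0.87+0.44)/2 = 0.655, v̄ = (0.26+0.11)/2 = 0.185 → q = 2.9×0.655×0.185 = 0.3514 m³/s
Q = Σ q = 7.302 m³/s

7.30 m³/s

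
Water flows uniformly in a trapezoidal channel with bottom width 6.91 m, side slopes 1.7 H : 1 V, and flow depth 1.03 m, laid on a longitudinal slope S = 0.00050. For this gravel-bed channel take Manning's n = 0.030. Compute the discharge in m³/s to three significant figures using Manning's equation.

A = (b + z·y)·y = (6.91 + 1.7×1.03)×1.03 = 8.921 m²
P = b + 2y√(1+z²) = 6.91 + 2×1.03×√(1+1.7²) = 10.97 m
R = A/P = 8.921/10.97 = 0.8130 m
Q = (1/n)·A·R^(2/3)·S^(1/2) = (1/0.030) × 8.921 × 0.8130^(2/3) × 0.00050^(1/2) = 5.792 m³/s

5.79 m³/s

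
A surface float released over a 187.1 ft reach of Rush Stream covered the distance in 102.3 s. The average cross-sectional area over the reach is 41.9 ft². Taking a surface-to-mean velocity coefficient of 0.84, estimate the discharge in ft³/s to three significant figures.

v_surface = L / t̄ = 187.1 / 102.3 = 1.829 ft/s
v_mean = 0.84 × 1.829 = 1.536 ft/s
Q = A × v_mean = 41.9 × 1.536 = 64.37 ft³/s

64.4 ft³/s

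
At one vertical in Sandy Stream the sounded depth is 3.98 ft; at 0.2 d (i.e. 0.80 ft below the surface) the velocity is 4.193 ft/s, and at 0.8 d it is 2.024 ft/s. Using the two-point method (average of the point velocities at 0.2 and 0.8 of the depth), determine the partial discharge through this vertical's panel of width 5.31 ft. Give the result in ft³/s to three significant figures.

v̄ = (4.193 + 2.024) / 2 = 3.109 ft/s
q = v̄ × d × w = 3.109 × 3.98 × 5.31 = 65.69 ft³/s

65.7 ft³/s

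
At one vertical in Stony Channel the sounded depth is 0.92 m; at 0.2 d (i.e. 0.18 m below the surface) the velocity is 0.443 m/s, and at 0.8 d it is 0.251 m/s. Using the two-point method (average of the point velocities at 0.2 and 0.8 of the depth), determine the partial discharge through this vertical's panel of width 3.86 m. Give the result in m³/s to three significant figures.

v̄ = (0.443 + 0.251) / 2 = 0.3470 m/s
q = v̄ × d × w = 0.3470 × 0.92 × 3.86 = 1.232 m³/s

1.23 m³/s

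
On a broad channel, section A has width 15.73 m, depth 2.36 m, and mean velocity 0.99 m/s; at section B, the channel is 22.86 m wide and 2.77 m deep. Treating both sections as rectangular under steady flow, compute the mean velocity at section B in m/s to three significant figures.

Q = A₁V₁ = (15.73×2.36) × 0.99 = 36.75 m³/s
A₂ = 22.86 × 2.77 = 63.32 m²
V₂ = Q/A₂ = 36.75/63.32 = 0.5804 m/s

0.580 m/s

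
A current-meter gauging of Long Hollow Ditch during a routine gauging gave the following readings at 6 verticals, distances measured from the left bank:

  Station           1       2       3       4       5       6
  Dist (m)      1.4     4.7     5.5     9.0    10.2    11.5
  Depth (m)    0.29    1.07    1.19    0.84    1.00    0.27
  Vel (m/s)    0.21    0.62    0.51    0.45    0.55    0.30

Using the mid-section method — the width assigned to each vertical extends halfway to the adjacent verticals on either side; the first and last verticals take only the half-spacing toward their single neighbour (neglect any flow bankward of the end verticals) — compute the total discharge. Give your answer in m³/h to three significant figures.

15800 m³/h

w_1 = (4.7 − 1.4)/2 = 1.65 m; q_1 = 0.21 × 0.29 × 1.65 = 0.1005 m³/s
w_2 = (5.5 − 1.4)/2 = 2.05 m; q_2 = 0.62 × 1.07 × 2.05 = 1.360 m³/s
w_3 = (9.0 − 4.7)/2 = 2.15 m; q_3 = 0.51 × 1.19 × 2.15 = 1.305 m³/s
w_4 = (10.2 − 5.5)/2 = 2.35 m; q_4 = 0.45 × 0.84 × 2.35 = 0.8883 m³/s
w_5 = (11.5 − 9.0)/2 = 1.25 m; q_5 = 0.55 × 1.00 × 1.25 = 0.6875 m³/s
w_6 = (11.5 − 10.2)/2 = 0.65 m; q_6 = 0.30 × 0.27 × 0.65 = 0.05265 m³/s
Q = Σ qᵢ = 4.394 m³/s
= 4.394 × 3600 = 15820 m³/h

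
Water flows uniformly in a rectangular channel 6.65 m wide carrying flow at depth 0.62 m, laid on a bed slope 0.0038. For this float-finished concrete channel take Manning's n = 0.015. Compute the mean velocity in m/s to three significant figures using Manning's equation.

A = b·y = 6.65 × 0.62 = 4.123 m²
P = b + 2y = 6.65 + 2×0.62 = 7.890 m
R = A/P = 4.123/7.890 = 0.5226 m
Q = (1/n)·A·R^(2/3)·S^(1/2) = (1/0.015) × 4.123 × 0.5226^(2/3) × 0.0038^(1/2) = 10.99 m³/s
V = Q/A = 10.99/4.123 = 2.666 m/s

2.67 m/s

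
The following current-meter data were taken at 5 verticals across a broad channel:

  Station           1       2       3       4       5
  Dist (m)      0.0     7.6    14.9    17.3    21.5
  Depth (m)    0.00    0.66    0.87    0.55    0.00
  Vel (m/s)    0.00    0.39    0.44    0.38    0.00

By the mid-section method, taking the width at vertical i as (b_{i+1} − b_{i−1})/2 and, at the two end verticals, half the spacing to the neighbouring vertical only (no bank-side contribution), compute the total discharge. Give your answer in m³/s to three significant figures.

4.46 m³/s

w_2 = (14.9 − 0.0)/2 = 7.45 m; q_2 = 0.39 × 0.66 × 7.45 = 1.918 m³/s
w_3 = (17.3 − 7.6)/2 = 4.85 m; q_3 = 0.44 × 0.87 × 4.85 = 1.857 m³/s
w_4 = (21.5 − 14.9)/2 = 3.3 m; q_4 = 0.38 × 0.55 × 3.3 = 0.6897 m³/s
Stations 1, 5 contribute zero (depth or velocity is 0).
Q = Σ qᵢ = 4.464 m³/s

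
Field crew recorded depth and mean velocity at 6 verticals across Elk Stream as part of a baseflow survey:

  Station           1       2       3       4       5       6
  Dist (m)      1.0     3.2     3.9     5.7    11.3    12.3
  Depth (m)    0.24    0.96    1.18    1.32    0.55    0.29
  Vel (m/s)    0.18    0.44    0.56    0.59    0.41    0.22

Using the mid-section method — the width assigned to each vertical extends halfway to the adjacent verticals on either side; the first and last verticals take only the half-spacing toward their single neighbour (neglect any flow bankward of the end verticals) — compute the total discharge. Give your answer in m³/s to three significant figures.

w_1 = (3.2 − 1.0)/2 = 1.1 m; q_1 = 0.18 × 0.24 × 1.1 = 0.04752 m³/s
w_2 = (3.9 − 1.0)/2 = 1.45 m; q_2 = 0.44 × 0.96 × 1.45 = 0.6125 m³/s
w_3 = (5.7 − 3.2)/2 = 1.25 m; q_3 = 0.56 × 1.18 × 1.25 = 0.8260 m³/s
w_4 = (11.3 − 3.9)/2 = 3.7 m; q_4 = 0.59 × 1.32 × 3.7 = 2.882 m³/s
w_5 = (12.3 − 5.7)/2 = 3.3 m; q_5 = 0.41 × 0.55 × 3.3 = 0.7442 m³/s
w_6 = (12.3 − 11.3)/2 = 0.5 m; q_6 = 0.22 × 0.29 × 0.5 = 0.03190 m³/s
Q = Σ qᵢ = 5.144 m³/s

5.14 m³/s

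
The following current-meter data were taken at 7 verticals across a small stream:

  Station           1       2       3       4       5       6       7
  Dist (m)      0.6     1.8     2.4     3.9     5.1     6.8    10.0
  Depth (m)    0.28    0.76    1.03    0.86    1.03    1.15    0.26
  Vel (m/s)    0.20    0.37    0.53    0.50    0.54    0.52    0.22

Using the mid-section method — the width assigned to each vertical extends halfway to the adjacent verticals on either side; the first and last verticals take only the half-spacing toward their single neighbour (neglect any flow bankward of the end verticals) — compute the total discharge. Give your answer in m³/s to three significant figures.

w_1 = (1.8 − 0.6)/2 = 0.6 m; q_1 = 0.20 × 0.28 × 0.6 = 0.03360 m³/s
w_2 = (2.4 − 0.6)/2 = 0.9 m; q_2 = 0.37 × 0.76 × 0.9 = 0.2531 m³/s
w_3 = (3.9 − 1.8)/2 = 1.05 m; q_3 = 0.53 × 1.03 × 1.05 = 0.5732 m³/s
w_4 = (5.1 − 2.4)/2 = 1.35 m; q_4 = 0.50 × 0.86 × 1.35 = 0.5805 m³/s
w_5 = (6.8 − 3.9)/2 = 1.45 m; q_5 = 0.54 × 1.03 × 1.45 = 0.8065 m³/s
w_6 = (10.0 − 5.1)/2 = 2.45 m; q_6 = 0.52 × 1.15 × 2.45 = 1.465 m³/s
w_7 = (10.0 − 6.8)/2 = 1.6 m; q_7 = 0.22 × 0.26 × 1.6 = 0.09152 m³/s
Q = Σ qᵢ = 3.803 m³/s

3.80 m³/s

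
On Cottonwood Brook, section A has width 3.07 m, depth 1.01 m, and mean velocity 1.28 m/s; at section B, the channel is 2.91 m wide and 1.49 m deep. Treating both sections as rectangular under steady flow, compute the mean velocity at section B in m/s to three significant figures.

0.915 m/s

Q = A₁V₁ = (3.07×1.01) × 1.28 = 3.969 m³/s
A₂ = 2.91 × 1.49 = 4.336 m²
V₂ = Q/A₂ = 3.969/4.336 = 0.9154 m/s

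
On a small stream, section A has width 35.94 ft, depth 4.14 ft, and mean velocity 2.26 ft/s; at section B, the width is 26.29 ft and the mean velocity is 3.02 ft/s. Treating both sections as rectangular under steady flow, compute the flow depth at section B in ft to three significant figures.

4.24 ft

Q = A₁V₁ = (35.94×4.14) × 2.26 = 336.3 ft³/s
d₂ = Q/(b₂ V₂) = 336.3/(26.29×3.02) = 4.235 ft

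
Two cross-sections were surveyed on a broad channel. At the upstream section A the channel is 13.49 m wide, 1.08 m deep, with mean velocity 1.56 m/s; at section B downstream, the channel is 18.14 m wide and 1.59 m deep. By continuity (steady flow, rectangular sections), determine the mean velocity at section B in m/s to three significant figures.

0.788 m/s

Q = A₁V₁ = (13.49×1.08) × 1.56 = 22.73 m³/s
A₂ = 18.14 × 1.59 = 28.84 m²
V₂ = Q/A₂ = 22.73/28.84 = 0.7880 m/s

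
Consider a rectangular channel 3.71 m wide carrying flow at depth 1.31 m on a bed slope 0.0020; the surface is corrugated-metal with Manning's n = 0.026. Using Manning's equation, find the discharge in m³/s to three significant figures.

7.01 m³/s

A = b·y = 3.71 × 1.31 = 4.860 m²
P = b + 2y = 3.71 + 2×1.31 = 6.330 m
R = A/P = 4.860/6.330 = 0.7678 m
Q = (1/n)·A·R^(2/3)·S^(1/2) = (1/0.026) × 4.860 × 0.7678^(2/3) × 0.0020^(1/2) = 7.009 m³/s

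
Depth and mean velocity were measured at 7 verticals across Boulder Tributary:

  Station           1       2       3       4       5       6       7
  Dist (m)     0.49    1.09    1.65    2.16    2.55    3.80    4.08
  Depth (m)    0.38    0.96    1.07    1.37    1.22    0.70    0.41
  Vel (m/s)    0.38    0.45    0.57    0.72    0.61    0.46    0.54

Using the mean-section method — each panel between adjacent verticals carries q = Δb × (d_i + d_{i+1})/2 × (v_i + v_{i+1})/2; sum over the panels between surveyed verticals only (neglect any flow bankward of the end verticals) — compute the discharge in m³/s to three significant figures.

1.91 m³/s

Panel 1-2: Δb = 0.6 m, d̄ = (0.38+0.96)/2 = 0.67, v̄ = (0.38+0.45)/2 = 0.415 → q = 0.6×0.67×0.415 = 0.1668 m³/s
Panel 2-3: Δb = 0.56 m, d̄ = (0.96+1.07)/2 = 1.015, v̄ = (0.45+0.57)/2 = 0.51 → q = 0.56×1.015×0.51 = 0.2899 m³/s
Panel 3-4: Δb = 0.51 m, d̄ = (1.07+1.37)/2 = 1.22, v̄ = (0.57+0.72)/2 = 0.645 → q = 0.51×1.22×0.645 = 0.4013 m³/s
Panel 4-5: Δb = 0.39 m, d̄ = (1.37+1.22)/2 = 1.295, v̄ = (0.72+0.61)/2 = 0.665 → q = 0.39×1.295×0.665 = 0.3359 m³/s
Panel 5-6: Δb = 1.25 m, d̄ = (1.22+0.70)/2 = 0.96, v̄ = (0.61+0.46)/2 = 0.535 → q = 1.25×0.96×0.535 = 0.6420 m³/s
Panel 6-7: Δb = 0.28 m, d̄ = (0.70+0.41)/2 = 0.555, v̄ = (0.46+0.54)/2 = 0.5 → q = 0.28×0.555×0.5 = 0.07770 m³/s
Q = Σ q = 1.914 m³/s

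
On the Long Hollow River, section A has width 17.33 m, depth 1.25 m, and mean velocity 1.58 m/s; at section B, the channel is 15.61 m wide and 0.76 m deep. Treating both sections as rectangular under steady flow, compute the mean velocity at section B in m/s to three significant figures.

Q = A₁V₁ = (17.33×1.25) × 1.58 = 34.23 m³/s
A₂ = 15.61 × 0.76 = 11.86 m²
V₂ = Q/A₂ = 34.23/11.86 = 2.885 m/s

2.89 m/s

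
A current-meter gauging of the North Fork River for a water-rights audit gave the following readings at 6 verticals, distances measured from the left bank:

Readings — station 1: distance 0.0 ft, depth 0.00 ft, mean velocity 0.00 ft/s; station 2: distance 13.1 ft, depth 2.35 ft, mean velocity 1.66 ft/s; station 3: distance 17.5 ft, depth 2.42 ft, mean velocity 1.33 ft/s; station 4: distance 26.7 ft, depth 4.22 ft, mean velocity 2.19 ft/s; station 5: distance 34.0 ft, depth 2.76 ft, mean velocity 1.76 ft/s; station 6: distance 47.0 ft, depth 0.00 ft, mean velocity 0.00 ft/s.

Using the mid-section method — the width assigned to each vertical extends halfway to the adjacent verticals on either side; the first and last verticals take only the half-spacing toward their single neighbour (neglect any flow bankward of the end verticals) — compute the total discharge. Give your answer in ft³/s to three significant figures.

182 ft³/s

w_2 = (17.5 − 0.0)/2 = 8.75 ft; q_2 = 1.66 × 2.35 × 8.75 = 34.13 ft³/s
w_3 = (26.7 − 13.1)/2 = 6.8 ft; q_3 = 1.33 × 2.42 × 6.8 = 21.89 ft³/s
w_4 = (34.0 − 17.5)/2 = 8.25 ft; q_4 = 2.19 × 4.22 × 8.25 = 76.24 ft³/s
w_5 = (47.0 − 26.7)/2 = 10.15 ft; q_5 = 1.76 × 2.76 × 10.15 = 49.30 ft³/s
Stations 1, 6 contribute zero (depth or velocity is 0).
Q = Σ qᵢ = 181.6 ft³/s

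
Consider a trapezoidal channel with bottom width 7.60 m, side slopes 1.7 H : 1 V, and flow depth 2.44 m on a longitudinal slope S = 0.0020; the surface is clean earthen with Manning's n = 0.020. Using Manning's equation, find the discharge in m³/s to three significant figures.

A = (b + z·y)·y = (7.60 + 1.7×2.44)×2.44 = 28.67 m²
P = b + 2y√(1+z²) = 7.60 + 2×2.44×√(1+1.7²) = 17.22 m
R = A/P = 28.67/17.22 = 1.664 m
Q = (1/n)·A·R^(2/3)·S^(1/2) = (1/0.020) × 28.67 × 1.664^(2/3) × 0.0020^(1/2) = 90.01 m³/s

90.0 m³/s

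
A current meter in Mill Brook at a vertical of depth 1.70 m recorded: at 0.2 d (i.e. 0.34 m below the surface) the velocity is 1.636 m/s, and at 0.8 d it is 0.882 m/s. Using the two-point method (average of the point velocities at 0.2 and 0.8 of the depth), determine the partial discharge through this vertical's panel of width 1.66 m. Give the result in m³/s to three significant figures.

3.55 m³/s

v̄ = (1.636 + 0.882) / 2 = 1.259 m/s
q = v̄ × d × w = 1.259 × 1.70 × 1.66 = 3.553 m³/s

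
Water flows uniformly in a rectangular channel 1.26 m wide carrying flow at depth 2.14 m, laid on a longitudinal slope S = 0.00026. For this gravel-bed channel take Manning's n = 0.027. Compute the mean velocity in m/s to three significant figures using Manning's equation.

0.370 m/s

A = b·y = 1.26 × 2.14 = 2.696 m²
P = b + 2y = 1.26 + 2×2.14 = 5.540 m
R = A/P = 2.696/5.540 = 0.4867 m
Q = (1/n)·A·R^(2/3)·S^(1/2) = (1/0.027) × 2.696 × 0.4867^(2/3) × 0.00026^(1/2) = 0.9964 m³/s
V = Q/A = 0.9964/2.696 = 0.3695 m/s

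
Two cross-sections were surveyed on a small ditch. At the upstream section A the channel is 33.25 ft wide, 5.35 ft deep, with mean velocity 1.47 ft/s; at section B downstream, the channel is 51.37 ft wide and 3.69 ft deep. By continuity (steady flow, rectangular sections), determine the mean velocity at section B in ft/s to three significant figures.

1.38 ft/s

Q = A₁V₁ = (33.25×5.35) × 1.47 = 261.5 ft³/s
A₂ = 51.37 × 3.69 = 189.6 ft²
V₂ = Q/A₂ = 261.5/189.6 = 1.380 ft/s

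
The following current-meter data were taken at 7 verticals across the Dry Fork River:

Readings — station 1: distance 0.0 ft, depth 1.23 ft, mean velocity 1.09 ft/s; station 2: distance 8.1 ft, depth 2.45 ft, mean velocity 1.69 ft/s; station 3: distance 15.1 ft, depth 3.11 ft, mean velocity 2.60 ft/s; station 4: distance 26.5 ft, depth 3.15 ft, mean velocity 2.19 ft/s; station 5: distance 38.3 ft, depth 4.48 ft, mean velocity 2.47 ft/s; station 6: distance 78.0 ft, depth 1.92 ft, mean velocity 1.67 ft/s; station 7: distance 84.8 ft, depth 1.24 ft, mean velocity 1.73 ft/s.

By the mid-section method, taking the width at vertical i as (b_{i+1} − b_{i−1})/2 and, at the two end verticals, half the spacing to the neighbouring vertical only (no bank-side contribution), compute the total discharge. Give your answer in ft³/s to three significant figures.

w_1 = (8.1 − 0.0)/2 = 4.05 ft; q_1 = 1.09 × 1.23 × 4.05 = 5.430 ft³/s
w_2 = (15.1 − 0.0)/2 = 7.55 ft; q_2 = 1.69 × 2.45 × 7.55 = 31.26 ft³/s
w_3 = (26.5 − 8.1)/2 = 9.2 ft; q_3 = 2.60 × 3.11 × 9.2 = 74.39 ft³/s
w_4 = (38.3 − 15.1)/2 = 11.6 ft; q_4 = 2.19 × 3.15 × 11.6 = 80.02 ft³/s
w_5 = (78.0 − 26.5)/2 = 25.75 ft; q_5 = 2.47 × 4.48 × 25.75 = 284.9 ft³/s
w_6 = (84.8 − 38.3)/2 = 23.25 ft; q_6 = 1.67 × 1.92 × 23.25 = 74.55 ft³/s
w_7 = (84.8 − 78.0)/2 = 3.4 ft; q_7 = 1.73 × 1.24 × 3.4 = 7.294 ft³/s
Q = Σ qᵢ = 557.9 ft³/s

558 ft³/s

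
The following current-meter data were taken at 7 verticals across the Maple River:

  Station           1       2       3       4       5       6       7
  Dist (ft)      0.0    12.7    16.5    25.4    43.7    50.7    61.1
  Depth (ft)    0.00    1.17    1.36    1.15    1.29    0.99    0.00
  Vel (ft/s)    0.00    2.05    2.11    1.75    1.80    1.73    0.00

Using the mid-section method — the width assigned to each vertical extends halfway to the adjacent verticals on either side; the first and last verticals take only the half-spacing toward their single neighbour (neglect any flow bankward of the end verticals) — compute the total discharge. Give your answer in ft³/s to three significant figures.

110 ft³/s

w_2 = (16.5 − 0.0)/2 = 8.25 ft; q_2 = 2.05 × 1.17 × 8.25 = 19.79 ft³/s
w_3 = (25.4 − 12.7)/2 = 6.35 ft; q_3 = 2.11 × 1.36 × 6.35 = 18.22 ft³/s
w_4 = (43.7 − 16.5)/2 = 13.6 ft; q_4 = 1.75 × 1.15 × 13.6 = 27.37 ft³/s
w_5 = (50.7 − 25.4)/2 = 12.65 ft; q_5 = 1.80 × 1.29 × 12.65 = 29.37 ft³/s
w_6 = (61.1 − 43.7)/2 = 8.7 ft; q_6 = 1.73 × 0.99 × 8.7 = 14.90 ft³/s
Stations 1, 7 contribute zero (depth or velocity is 0).
Q = Σ qᵢ = 109.7 ft³/s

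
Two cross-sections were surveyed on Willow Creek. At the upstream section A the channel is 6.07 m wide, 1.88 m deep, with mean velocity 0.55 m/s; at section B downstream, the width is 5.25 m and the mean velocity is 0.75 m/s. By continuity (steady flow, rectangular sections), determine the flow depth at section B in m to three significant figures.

Q = A₁V₁ = (6.07×1.88) × 0.55 = 6.276 m³/s
d₂ = Q/(b₂ V₂) = 6.276/(5.25×0.75) = 1.594 m

1.59 m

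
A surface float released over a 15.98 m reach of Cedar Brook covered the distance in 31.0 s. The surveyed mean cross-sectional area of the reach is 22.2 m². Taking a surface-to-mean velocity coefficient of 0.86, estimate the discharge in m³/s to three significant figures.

v_surface = L / t̄ = 15.98 / 31 = 0.5155 m/s
v_mean = 0.86 × 0.5155 = 0.4433 m/s
Q = A × v_mean = 22.2 × 0.4433 = 9.842 m³/s

9.84 m³/s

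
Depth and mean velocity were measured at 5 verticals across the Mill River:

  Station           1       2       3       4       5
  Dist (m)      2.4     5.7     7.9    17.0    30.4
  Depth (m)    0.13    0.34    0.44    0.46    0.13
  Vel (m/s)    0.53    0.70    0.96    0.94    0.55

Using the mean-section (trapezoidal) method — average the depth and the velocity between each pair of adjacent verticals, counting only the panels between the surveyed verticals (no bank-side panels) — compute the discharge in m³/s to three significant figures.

Panel 1-2: Δb = 3.3 m, d̄ = (0.13+0.34)/2 = 0.235, v̄ = (0.53+0.70)/2 = 0.615 → q = 3.3×0.235×0.615 = 0.4769 m³/s
Panel 2-3: Δb = 2.2 m, d̄ = (0.34+0.44)/2 = 0.39, v̄ = (0.70+0.96)/2 = 0.83 → q = 2.2×0.39×0.83 = 0.7121 m³/s
Panel 3-4: Δb = 9.1 m, d̄ = (0.44+0.46)/2 = 0.45, v̄ = (0.96+0.94)/2 = 0.95 → q = 9.1×0.45×0.95 = 3.890 m³/s
Panel 4-5: Δb = 13.4 m, d̄ = (0.46+0.13)/2 = 0.295, v̄ = (0.94+0.55)/2 = 0.745 → q = 13.4×0.295×0.745 = 2.945 m³/s
Q = Σ q = 8.024 m³/s

8.02 m³/s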